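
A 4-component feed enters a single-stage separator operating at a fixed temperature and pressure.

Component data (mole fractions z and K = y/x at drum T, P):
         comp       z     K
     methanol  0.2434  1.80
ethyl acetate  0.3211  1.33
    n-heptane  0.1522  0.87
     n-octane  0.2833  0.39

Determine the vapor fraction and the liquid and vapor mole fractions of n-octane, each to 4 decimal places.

ψ = 0.3724, x_n-octane = 0.3666, y_n-octane = 0.1430

Iterate (Newton) starting at ψ = 0.53:
  ψ = 0.5300: g = -0.04970, g' = -0.3353 → ψ = 0.3818
  ψ = 0.3818: g = -0.00283, g' = -0.3010 → ψ = 0.3724
Converged at ψ = 0.3724.
Compositions from xᵢ = zᵢ/(1+ψ(Kᵢ−1)), yᵢ = Kᵢxᵢ:
  methanol: x = 0.1875, y = 0.3376
  ethyl acetate: x = 0.2860, y = 0.3803
  n-heptane: x = 0.1599, y = 0.1391
  n-octane: x = 0.3666, y = 0.1430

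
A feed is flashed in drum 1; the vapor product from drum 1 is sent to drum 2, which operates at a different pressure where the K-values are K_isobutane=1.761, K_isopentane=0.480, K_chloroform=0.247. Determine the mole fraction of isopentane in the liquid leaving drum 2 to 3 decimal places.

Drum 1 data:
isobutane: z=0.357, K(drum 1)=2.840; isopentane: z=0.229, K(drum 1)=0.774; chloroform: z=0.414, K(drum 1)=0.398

x_isopentane (drum 2) = 0.241

Drum 1:
Rachford–Rice: g(ψ₁) = Σ zᵢ(Kᵢ−1)/(1+ψ₁(Kᵢ−1)) = 0.
Feasibility: ΣzᵢKᵢ = 1.356, Σzᵢ/Kᵢ = 1.462 — both > 1, two phases present.
Iterate (Newton) starting at ψ₁ = 0.5:
  ψ₁ = 0.500: g = -0.0728, g' = -0.650 → ψ₁ = 0.388
  ψ₁ = 0.388: g = 0.0013, g' = -0.681 → ψ₁ = 0.390
Converged at ψ₁ = 0.390.
Drum-1 compositions:
  isobutane: x = 0.208, y = 0.590
  isopentane: x = 0.251, y = 0.194
  chloroform: x = 0.541, y = 0.215
Drum-2 feed = drum-1 vapor: z₂ = (0.5903, 0.1944, 0.2153).
Drum 2:
Material balance + equilibrium reduce to Σ zᵢ(Kᵢ−1)/(1+ψ₂(Kᵢ−1)) = 0.
g(0) = ΣzᵢKᵢ − 1 = 0.186 and g(1) = 1 − Σzᵢ/Kᵢ = -0.612, so a root lies in (0, 1).
Newton iteration, ψ₂⁰ = 0.5:
  ψ₂ = 0.500: g = -0.0712, g' = -0.589 → ψ₂ = 0.379
  ψ₂ = 0.379: g = -0.0042, g' = -0.527 → ψ₂ = 0.371
Converged at ψ₂ = 0.371.
  isobutane: x = 0.460, y = 0.811
  isopentane: x = 0.241, y = 0.116
  chloroform: x = 0.299, y = 0.074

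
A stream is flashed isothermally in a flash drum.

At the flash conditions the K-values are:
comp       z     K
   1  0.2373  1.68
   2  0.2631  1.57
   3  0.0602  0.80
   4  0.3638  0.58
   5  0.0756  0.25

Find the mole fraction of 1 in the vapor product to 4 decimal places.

Material balance + equilibrium reduce to Σ zᵢ(Kᵢ−1)/(1+β(Kᵢ−1)) = 0.
Check two-phase: ΣzᵢKᵢ = 1.0898 > 1 and Σzᵢ/Kᵢ = 1.3137 > 1, so g(0) = 0.0898 > 0 and g(1) = -0.3137 < 0.
Newton–Raphson from β = 0.64:
  β = 0.6400: g = -0.10950, g' = -0.3796 → β = 0.3516
  β = 0.3516: g = -0.01406, g' = -0.3003 → β = 0.3048
  β = 0.3048: g = -0.00011, g' = -0.2959 → β = 0.3044
Converged at β = 0.3044.
Compositions from xᵢ = zᵢ/(1+β(Kᵢ−1)), yᵢ = Kᵢxᵢ:
  1: x = 0.1966, y = 0.3303
  2: x = 0.2242, y = 0.3520
  3: x = 0.0641, y = 0.0513
  4: x = 0.4171, y = 0.2419
  5: x = 0.0980, y = 0.0245

y_1 = 0.3303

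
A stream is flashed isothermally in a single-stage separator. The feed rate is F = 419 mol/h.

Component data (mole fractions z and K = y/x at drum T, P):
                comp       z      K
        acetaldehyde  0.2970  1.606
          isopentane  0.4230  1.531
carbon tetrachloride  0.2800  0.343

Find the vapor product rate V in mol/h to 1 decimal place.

Newton iteration, ψ⁰ = 0.5:
  ψ = 0.5000: g = 0.04166, g' = -0.4068 → ψ = 0.6024
  ψ = 0.6024: g = -0.00244, g' = -0.4581 → ψ = 0.5971
Converged at ψ = 0.5971.
Then V = ψ·F = 0.5971·419 = 250.2 mol/h and L = F − V = 168.8 mol/h.

V = 250.2 mol/h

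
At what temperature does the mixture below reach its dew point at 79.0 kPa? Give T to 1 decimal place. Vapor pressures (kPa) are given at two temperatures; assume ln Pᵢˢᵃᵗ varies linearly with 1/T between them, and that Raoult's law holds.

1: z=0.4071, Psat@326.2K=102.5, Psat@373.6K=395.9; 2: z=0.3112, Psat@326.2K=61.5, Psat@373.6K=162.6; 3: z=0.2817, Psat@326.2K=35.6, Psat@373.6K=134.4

Dew-point temperature: Σzᵢ·P/Pᵢˢᵃᵗ(T) = 1. Interpolate ln Pᵢˢᵃᵗ = aᵢ + bᵢ/T.
  T = 326.2 K: ΣzᵢP/Pᵢˢᵃᵗ = 1.3386
  T = 373.6 K: ΣzᵢP/Pᵢˢᵃᵗ = 0.3980
  T = 349.9 K: ΣzᵢP/Pᵢˢᵃᵗ = 0.6980
  T = 338.0 K: ΣzᵢP/Pᵢˢᵃᵗ = 0.9560
  T = 332.1 K: ΣzᵢP/Pᵢˢᵃᵗ = 1.1276
  T = 335.1 K: ΣzᵢP/Pᵢˢᵃᵗ = 1.0360
Interpolating between 335.1 K and 338.0 K gives T ≈ 336.4 K.

T = 336.4 K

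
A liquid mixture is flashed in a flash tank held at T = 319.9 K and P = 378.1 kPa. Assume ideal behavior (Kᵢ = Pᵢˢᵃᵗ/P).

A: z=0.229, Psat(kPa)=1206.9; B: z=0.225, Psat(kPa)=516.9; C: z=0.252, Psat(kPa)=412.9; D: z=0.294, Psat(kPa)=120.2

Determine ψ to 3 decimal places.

Raoult's law: Kᵢ = Pᵢˢᵃᵗ/P = Pᵢˢᵃᵗ/378.1.
  K_A = 1206.9/378.1 = 3.19201, K_B = 516.9/378.1 = 1.36710, K_C = 412.9/378.1 = 1.09204, K_D = 120.2/378.1 = 0.31791
Rachford–Rice: g(ψ) = Σ zᵢ(Kᵢ−1)/(1+ψ(Kᵢ−1)) = 0.
Feasibility: ΣzᵢKᵢ = 1.407, Σzᵢ/Kᵢ = 1.392 — both > 1, two phases present.
Newton–Raphson from ψ = 0.54:
  ψ = 0.540: g = 0.0034, g' = -0.597 → ψ = 0.546
Converged at ψ = 0.546.

ψ = 0.546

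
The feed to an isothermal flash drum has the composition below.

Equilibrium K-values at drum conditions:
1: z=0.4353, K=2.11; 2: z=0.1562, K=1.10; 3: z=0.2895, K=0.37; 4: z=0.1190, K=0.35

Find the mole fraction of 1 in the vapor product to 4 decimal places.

y_1 = 0.6349

Newton–Raphson from ψ = 0.5:
  ψ = 0.5000: g = -0.05524, g' = -0.5784 → ψ = 0.4045
  ψ = 0.4045: g = -0.00122, g' = -0.5564 → ψ = 0.4023
Converged at ψ = 0.4023.
Compositions from xᵢ = zᵢ/(1+ψ(Kᵢ−1)), yᵢ = Kᵢxᵢ:
  1: x = 0.3009, y = 0.6349
  2: x = 0.1502, y = 0.1652
  3: x = 0.3878, y = 0.1435
  4: x = 0.1611, y = 0.0564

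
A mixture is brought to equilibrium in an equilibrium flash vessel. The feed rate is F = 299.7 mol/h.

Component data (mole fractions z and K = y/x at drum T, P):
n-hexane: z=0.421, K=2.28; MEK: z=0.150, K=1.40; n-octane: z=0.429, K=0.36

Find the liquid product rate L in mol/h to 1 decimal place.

L = 161.5 mol/h

Rachford–Rice: g(V/F) = Σ zᵢ(Kᵢ−1)/(1+V/F(Kᵢ−1)) = 0.
Feasibility: ΣzᵢKᵢ = 1.324, Σzᵢ/Kᵢ = 1.483 — both > 1, two phases present.
Newton–Raphson from V/F = 0.36:
  V/F = 0.360: g = 0.0646, g' = -0.638 → V/F = 0.461
Converged at V/F = 0.461.
Then V = V/F·F = 0.4611·299.7 = 138.2 mol/h and L = F − V = 161.5 mol/h.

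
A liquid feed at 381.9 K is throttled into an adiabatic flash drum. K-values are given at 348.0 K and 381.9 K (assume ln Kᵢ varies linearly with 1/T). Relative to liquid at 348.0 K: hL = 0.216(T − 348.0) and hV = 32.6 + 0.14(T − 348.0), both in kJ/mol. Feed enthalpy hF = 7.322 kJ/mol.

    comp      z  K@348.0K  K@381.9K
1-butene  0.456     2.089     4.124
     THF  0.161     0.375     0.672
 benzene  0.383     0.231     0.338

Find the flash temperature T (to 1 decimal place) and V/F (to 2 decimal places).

Adiabatic flash: solve Rachford–Rice at each trial T, then check hF = ψ·hV(T) + (1−ψ)·hL(T).
  T = 348.0 K: K = (2.089, 0.375, 0.231), RR gives ψ = 0.128, H_out = 4.163 kJ/mol
  T = 381.9 K: K = (4.124, 0.672, 0.338), RR gives ψ = 0.609, H_out = 25.607 kJ/mol
  T = 364.9 K: K = (2.979, 0.508, 0.282), RR gives ψ = 0.419, H_out = 16.776 kJ/mol
  T = 356.4 K: K = (2.502, 0.438, 0.256), RR gives ψ = 0.296, H_out = 11.273 kJ/mol
  T = 352.2 K: K = (2.289, 0.406, 0.243), RR gives ψ = 0.220, H_out = 8.009 kJ/mol
  T = 350.1 K: K = (2.187, 0.390, 0.237), RR gives ψ = 0.176, H_out = 6.173 kJ/mol
Linear interpolation between T = 350.1 (H_out = 6.173) and T = 352.2 (H_out = 8.009) on hF = 7.322 gives T ≈ 351.4 K, at which ψ = 0.20.

T = 351.4 K, V/F = 0.20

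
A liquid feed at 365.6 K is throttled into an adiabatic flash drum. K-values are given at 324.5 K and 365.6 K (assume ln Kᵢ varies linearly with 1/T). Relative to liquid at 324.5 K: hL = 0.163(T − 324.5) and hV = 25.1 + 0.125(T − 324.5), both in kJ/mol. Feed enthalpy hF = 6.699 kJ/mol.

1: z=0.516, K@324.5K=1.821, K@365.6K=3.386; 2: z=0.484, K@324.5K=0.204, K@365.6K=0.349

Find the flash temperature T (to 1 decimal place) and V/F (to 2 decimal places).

Adiabatic flash: solve Rachford–Rice at each trial T, then check hF = ψ·hV(T) + (1−ψ)·hL(T).
  T = 324.5 K: K = (1.821, 0.204), RR gives ψ = 0.059, H_out = 1.474 kJ/mol
  T = 365.6 K: K = (3.386, 0.349), RR gives ψ = 0.590, H_out = 20.582 kJ/mol
  T = 345.1 K: K = (2.531, 0.271), RR gives ψ = 0.392, H_out = 12.891 kJ/mol
  T = 334.8 K: K = (2.158, 0.236), RR gives ψ = 0.258, H_out = 8.045 kJ/mol
  T = 329.6 K: K = (1.983, 0.220), RR gives ψ = 0.169, H_out = 5.041 kJ/mol
  T = 332.2 K: K = (2.069, 0.228), RR gives ψ = 0.216, H_out = 6.606 kJ/mol
  T = 333.5 K: K = (2.113, 0.232), RR gives ψ = 0.237, H_out = 7.340 kJ/mol
Linear interpolation between T = 332.2 (H_out = 6.606) and T = 333.5 (H_out = 7.340) on hF = 6.699 gives T ≈ 332.4 K, at which ψ = 0.22.

T = 332.4 K, V/F = 0.22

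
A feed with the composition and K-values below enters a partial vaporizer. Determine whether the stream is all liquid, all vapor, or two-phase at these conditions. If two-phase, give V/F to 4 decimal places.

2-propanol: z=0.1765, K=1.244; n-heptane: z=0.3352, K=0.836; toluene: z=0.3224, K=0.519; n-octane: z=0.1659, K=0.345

ΣzᵢKᵢ = 0.7244; Σzᵢ/Kᵢ = 1.6449.
Since ΣzᵢKᵢ < 1 the mixture is below its bubble point — single liquid phase.

all liquid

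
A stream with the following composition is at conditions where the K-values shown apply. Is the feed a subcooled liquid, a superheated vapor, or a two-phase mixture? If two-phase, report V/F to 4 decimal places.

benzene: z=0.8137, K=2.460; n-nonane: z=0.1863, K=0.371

ΣzᵢKᵢ = 2.0708; Σzᵢ/Kᵢ = 0.8329.
Since Σzᵢ/Kᵢ < 1 the mixture is above its dew point — single vapor phase.

superheated vapor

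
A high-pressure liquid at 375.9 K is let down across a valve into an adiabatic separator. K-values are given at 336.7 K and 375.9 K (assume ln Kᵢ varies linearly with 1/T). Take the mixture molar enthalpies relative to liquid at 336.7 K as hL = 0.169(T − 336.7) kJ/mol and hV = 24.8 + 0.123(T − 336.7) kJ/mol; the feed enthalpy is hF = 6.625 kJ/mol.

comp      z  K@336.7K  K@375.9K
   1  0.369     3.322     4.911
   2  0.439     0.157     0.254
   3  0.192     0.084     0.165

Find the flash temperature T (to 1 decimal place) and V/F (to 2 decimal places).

T = 346.7 K, V/F = 0.20

Adiabatic flash: solve Rachford–Rice at each trial T, then check hF = ψ·hV(T) + (1−ψ)·hL(T).
  T = 336.7 K: K = (3.322, 0.157, 0.084), RR gives ψ = 0.155, H_out = 3.835 kJ/mol
  T = 375.9 K: K = (4.911, 0.254, 0.165), RR gives ψ = 0.316, H_out = 13.881 kJ/mol
  T = 356.3 K: K = (4.083, 0.202, 0.120), RR gives ψ = 0.244, H_out = 9.134 kJ/mol
  T = 346.5 K: K = (3.694, 0.179, 0.101), RR gives ψ = 0.202, H_out = 6.583 kJ/mol
  T = 351.4 K: K = (3.886, 0.190, 0.110), RR gives ψ = 0.224, H_out = 7.878 kJ/mol
  T = 348.9 K: K = (3.787, 0.184, 0.105), RR gives ψ = 0.213, H_out = 7.223 kJ/mol
Linear interpolation between T = 346.5 (H_out = 6.583) and T = 348.9 (H_out = 7.223) on hF = 6.625 gives T ≈ 346.7 K, at which ψ = 0.20.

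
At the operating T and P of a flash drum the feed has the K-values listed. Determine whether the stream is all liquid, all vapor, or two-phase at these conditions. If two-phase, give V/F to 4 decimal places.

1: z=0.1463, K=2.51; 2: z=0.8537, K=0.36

all liquid

ΣzᵢKᵢ = 0.6745; Σzᵢ/Kᵢ = 2.4297.
Since ΣzᵢKᵢ < 1 the mixture is below its bubble point — single liquid phase.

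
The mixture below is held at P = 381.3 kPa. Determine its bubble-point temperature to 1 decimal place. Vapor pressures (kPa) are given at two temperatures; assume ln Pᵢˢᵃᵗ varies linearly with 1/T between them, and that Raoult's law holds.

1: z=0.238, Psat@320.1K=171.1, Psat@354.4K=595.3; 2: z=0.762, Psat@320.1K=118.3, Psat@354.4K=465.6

Bubble-point temperature: ΣzᵢPᵢˢᵃᵗ(T) = P. Interpolate ln Pᵢˢᵃᵗ = aᵢ + bᵢ/T.
  T = 320.1 K: ΣzᵢPᵢˢᵃᵗ = 130.87 kPa
  T = 354.4 K: ΣzᵢPᵢˢᵃᵗ = 496.47 kPa
  T = 337.2 K: ΣzᵢPᵢˢᵃᵗ = 263.07 kPa
  T = 345.8 K: ΣzᵢPᵢˢᵃᵗ = 364.23 kPa
  T = 350.1 K: ΣzᵢPᵢˢᵃᵗ = 426.04 kPa
  T = 348.0 K: ΣzᵢPᵢˢᵃᵗ = 394.83 kPa
Interpolating between 345.8 K and 348.0 K gives T ≈ 347.0 K.

T = 347.0 K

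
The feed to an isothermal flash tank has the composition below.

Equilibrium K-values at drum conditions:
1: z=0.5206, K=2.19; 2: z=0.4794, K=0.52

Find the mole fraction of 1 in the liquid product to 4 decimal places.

x_1 = 0.2874

Material balance + equilibrium reduce to Σ zᵢ(Kᵢ−1)/(1+β(Kᵢ−1)) = 0.
Check two-phase: ΣzᵢKᵢ = 1.3894 > 1 and Σzᵢ/Kᵢ = 1.1596 > 1, so g(0) = 0.3894 > 0 and g(1) = -0.1596 < 0.
Iterate (Newton) starting at β = 0.63:
  β = 0.6300: g = 0.02421, g' = -0.4678 → β = 0.6817
Converged at β = 0.6817.
Compositions from xᵢ = zᵢ/(1+β(Kᵢ−1)), yᵢ = Kᵢxᵢ:
  1: x = 0.2874, y = 0.6295
  2: x = 0.7126, y = 0.3705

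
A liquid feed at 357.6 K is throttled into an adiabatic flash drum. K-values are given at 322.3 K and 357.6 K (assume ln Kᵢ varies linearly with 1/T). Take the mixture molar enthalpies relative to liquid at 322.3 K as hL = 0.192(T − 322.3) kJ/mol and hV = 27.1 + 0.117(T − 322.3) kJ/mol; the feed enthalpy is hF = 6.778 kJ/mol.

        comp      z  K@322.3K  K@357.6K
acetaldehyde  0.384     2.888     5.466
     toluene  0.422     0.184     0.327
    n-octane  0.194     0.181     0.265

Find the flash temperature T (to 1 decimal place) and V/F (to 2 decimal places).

T = 328.6 K, V/F = 0.21

Adiabatic flash: solve Rachford–Rice at each trial T, then check hF = ψ·hV(T) + (1−ψ)·hL(T).
  T = 322.3 K: K = (2.888, 0.184, 0.181), RR gives ψ = 0.144, H_out = 3.896 kJ/mol
  T = 357.6 K: K = (5.466, 0.327, 0.265), RR gives ψ = 0.416, H_out = 16.954 kJ/mol
  T = 340.0 K: K = (4.043, 0.249, 0.221), RR gives ψ = 0.303, H_out = 11.209 kJ/mol
  T = 331.1 K: K = (3.429, 0.215, 0.201), RR gives ψ = 0.233, H_out = 7.842 kJ/mol
  T = 326.7 K: K = (3.151, 0.199, 0.191), RR gives ψ = 0.191, H_out = 5.969 kJ/mol
  T = 328.9 K: K = (3.288, 0.207, 0.196), RR gives ψ = 0.213, H_out = 6.927 kJ/mol
Linear interpolation between T = 326.7 (H_out = 5.969) and T = 328.9 (H_out = 6.927) on hF = 6.778 gives T ≈ 328.6 K, at which ψ = 0.21.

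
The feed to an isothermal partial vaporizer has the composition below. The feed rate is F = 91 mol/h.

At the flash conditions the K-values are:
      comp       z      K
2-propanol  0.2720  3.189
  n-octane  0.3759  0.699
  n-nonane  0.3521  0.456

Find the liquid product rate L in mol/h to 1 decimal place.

Rachford–Rice: g(β) = Σ zᵢ(Kᵢ−1)/(1+β(Kᵢ−1)) = 0.
Feasibility: ΣzᵢKᵢ = 1.2907, Σzᵢ/Kᵢ = 1.3952 — both > 1, two phases present.
Newton iteration, β⁰ = 0.51:
  β = 0.5100: g = -0.11742, g' = -0.5381 → β = 0.2918
  β = 0.2918: g = 0.01162, g' = -0.6735 → β = 0.3090
  β = 0.3090: g = 0.00016, g' = -0.6557 → β = 0.3093
Converged at β = 0.3093.
Then V = β·F = 0.3093·91 = 28.1 mol/h and L = F − V = 62.9 mol/h.

L = 62.9 mol/h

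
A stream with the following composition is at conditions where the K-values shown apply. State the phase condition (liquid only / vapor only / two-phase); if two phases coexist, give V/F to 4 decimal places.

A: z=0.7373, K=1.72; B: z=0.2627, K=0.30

ΣzᵢKᵢ = 1.3470; Σzᵢ/Kᵢ = 1.3043.
Both exceed 1, so a two-phase solution exists.
Newton–Raphson from ψ = 0.5:
  ψ = 0.5000: g = 0.10743, g' = -0.5113 → ψ = 0.7101
  ψ = 0.7101: g = -0.01437, g' = -0.6763 → ψ = 0.6888
  ψ = 0.6888: g = -0.00027, g' = -0.6509 → ψ = 0.6884
Converged at ψ = 0.6884.

two-phase, V/F = 0.6884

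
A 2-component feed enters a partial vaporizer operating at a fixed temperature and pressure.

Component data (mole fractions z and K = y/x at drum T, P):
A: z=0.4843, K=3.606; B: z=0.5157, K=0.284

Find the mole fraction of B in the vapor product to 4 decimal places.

y_B = 0.2228

Newton–Raphson from β = 0.62:
  β = 0.6200: g = -0.18151, g' = -1.3357 → β = 0.4841
  β = 0.4841: g = -0.00707, g' = -1.2623 → β = 0.4785
Converged at β = 0.4785.
Compositions from xᵢ = zᵢ/(1+β(Kᵢ−1)), yᵢ = Kᵢxᵢ:
  A: x = 0.2155, y = 0.7772
  B: x = 0.7845, y = 0.2228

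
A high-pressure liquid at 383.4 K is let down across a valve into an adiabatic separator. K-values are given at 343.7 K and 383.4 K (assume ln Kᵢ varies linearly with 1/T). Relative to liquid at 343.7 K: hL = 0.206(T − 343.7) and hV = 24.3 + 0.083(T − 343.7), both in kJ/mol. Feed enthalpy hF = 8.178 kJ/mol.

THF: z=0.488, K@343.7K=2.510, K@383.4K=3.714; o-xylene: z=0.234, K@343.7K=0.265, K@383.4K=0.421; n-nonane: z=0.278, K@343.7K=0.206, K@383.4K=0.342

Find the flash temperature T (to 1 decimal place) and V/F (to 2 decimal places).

Adiabatic flash: solve Rachford–Rice at each trial T, then check hF = ψ·hV(T) + (1−ψ)·hL(T).
  T = 343.7 K: K = (2.510, 0.265, 0.206), RR gives ψ = 0.297, H_out = 7.214 kJ/mol
  T = 383.4 K: K = (3.714, 0.421, 0.342), RR gives ψ = 0.594, H_out = 19.716 kJ/mol
  T = 363.5 K: K = (3.085, 0.338, 0.269), RR gives ψ = 0.451, H_out = 13.946 kJ/mol
  T = 353.6 K: K = (2.791, 0.300, 0.236), RR gives ψ = 0.378, H_out = 10.765 kJ/mol
  T = 348.6 K: K = (2.647, 0.282, 0.221), RR gives ψ = 0.338, H_out = 9.029 kJ/mol
  T = 346.1 K: K = (2.577, 0.273, 0.213), RR gives ψ = 0.318, H_out = 8.118 kJ/mol
  T = 347.4 K: K = (2.613, 0.278, 0.217), RR gives ψ = 0.329, H_out = 8.596 kJ/mol
Linear interpolation between T = 346.1 (H_out = 8.118) and T = 347.4 (H_out = 8.596) on hF = 8.178 gives T ≈ 346.3 K, at which ψ = 0.32.

T = 346.3 K, V/F = 0.32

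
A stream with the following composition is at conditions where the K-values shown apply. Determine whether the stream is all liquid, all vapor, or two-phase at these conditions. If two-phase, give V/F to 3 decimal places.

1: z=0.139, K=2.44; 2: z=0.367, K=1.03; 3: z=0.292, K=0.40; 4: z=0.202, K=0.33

all liquid

ΣzᵢKᵢ = 0.901; Σzᵢ/Kᵢ = 1.755.
Since ΣzᵢKᵢ < 1 the mixture is below its bubble point — single liquid phase.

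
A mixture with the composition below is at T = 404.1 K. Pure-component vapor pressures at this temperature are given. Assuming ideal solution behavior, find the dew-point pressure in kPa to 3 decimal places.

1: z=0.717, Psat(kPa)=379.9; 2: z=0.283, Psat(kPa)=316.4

Pdew = 359.483 kPa

At the dew point ψ → 1, so Σzᵢ/Kᵢ = 1 with Kᵢ = Pᵢˢᵃᵗ/P ⇒ 1/P = Σzᵢ/Pᵢˢᵃᵗ.
1/P = 0.717/379.9 + 0.283/316.4 = 0.002782 ⇒ P = 359.483 kPa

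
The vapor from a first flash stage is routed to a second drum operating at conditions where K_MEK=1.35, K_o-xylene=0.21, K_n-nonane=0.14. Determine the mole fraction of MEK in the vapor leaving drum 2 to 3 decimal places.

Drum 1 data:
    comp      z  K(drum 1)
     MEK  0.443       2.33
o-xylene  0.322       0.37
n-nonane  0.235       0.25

Drum 1:
Rachford–Rice: g(ψ₁) = Σ zᵢ(Kᵢ−1)/(1+ψ₁(Kᵢ−1)) = 0.
Check two-phase: ΣzᵢKᵢ = 1.210 > 1 and Σzᵢ/Kᵢ = 2.000 > 1, so g(0) = 0.210 > 0 and g(1) = -1.000 < 0.
Newton iteration, ψ₁⁰ = 0.32:
  ψ₁ = 0.320: g = -0.0727, g' = -0.815 → ψ₁ = 0.231
Converged at ψ₁ = 0.231.
Drum-1 compositions:
  MEK: x = 0.339, y = 0.789
  o-xylene: x = 0.377, y = 0.139
  n-nonane: x = 0.284, y = 0.071
Drum-2 feed = drum-1 vapor: z₂ = (0.7895, 0.1394, 0.0711).
Drum 2:
Material balance + equilibrium reduce to Σ zᵢ(Kᵢ−1)/(1+ψ₂(Kᵢ−1)) = 0.
g(0) = ΣzᵢKᵢ − 1 = 0.105 and g(1) = 1 − Σzᵢ/Kᵢ = -0.756, so a root lies in (0, 1).
Newton iteration, ψ₂⁰ = 0.35:
  ψ₂ = 0.350: g = 0.0065, g' = -0.351 → ψ₂ = 0.368
Converged at ψ₂ = 0.368.
  MEK: x = 0.699, y = 0.944
  o-xylene: x = 0.197, y = 0.041
  n-nonane: x = 0.104, y = 0.015

y_MEK (drum 2) = 0.944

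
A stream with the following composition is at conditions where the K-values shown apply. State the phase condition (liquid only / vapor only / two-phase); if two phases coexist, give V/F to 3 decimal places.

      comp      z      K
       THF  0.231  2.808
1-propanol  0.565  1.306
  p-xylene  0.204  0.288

ΣzᵢKᵢ = 1.445; Σzᵢ/Kᵢ = 1.223.
Both exceed 1, so a two-phase solution exists.
Let ψ = V/F and solve Σ zᵢ(Kᵢ−1)/(1+ψ(Kᵢ−1)) = 0.
Newton–Raphson from ψ = 0.5:
  ψ = 0.500: g = 0.1438, g' = -0.497 → ψ = 0.789
  ψ = 0.789: g = -0.0201, g' = -0.701 → ψ = 0.760
  ψ = 0.760: g = -0.0006, g' = -0.660 → ψ = 0.759
Converged at ψ = 0.759.

two-phase, V/F = 0.759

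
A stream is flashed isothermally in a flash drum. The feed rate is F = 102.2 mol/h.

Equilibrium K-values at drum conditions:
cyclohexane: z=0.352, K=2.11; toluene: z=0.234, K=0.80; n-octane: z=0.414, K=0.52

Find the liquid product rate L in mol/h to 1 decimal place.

L = 68.5 mol/h

Rachford–Rice: g(ψ) = Σ zᵢ(Kᵢ−1)/(1+ψ(Kᵢ−1)) = 0.
g(0) = ΣzᵢKᵢ − 1 = 0.145 and g(1) = 1 − Σzᵢ/Kᵢ = -0.255, so a root lies in (0, 1).
Newton–Raphson from ψ = 0.5:
  ψ = 0.500: g = -0.0622, g' = -0.356 → ψ = 0.325
  ψ = 0.325: g = 0.0015, g' = -0.379 → ψ = 0.329
Converged at ψ = 0.329.
Then V = ψ·F = 0.3293·102.2 = 33.7 mol/h and L = F − V = 68.5 mol/h.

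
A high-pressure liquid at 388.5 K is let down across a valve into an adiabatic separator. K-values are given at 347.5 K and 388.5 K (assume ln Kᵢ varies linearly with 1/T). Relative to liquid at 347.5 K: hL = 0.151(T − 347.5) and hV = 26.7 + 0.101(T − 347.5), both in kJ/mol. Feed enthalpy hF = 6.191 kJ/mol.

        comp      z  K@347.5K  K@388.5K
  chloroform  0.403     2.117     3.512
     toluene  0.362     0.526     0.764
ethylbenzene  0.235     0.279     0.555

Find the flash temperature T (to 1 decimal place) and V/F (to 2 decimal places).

Adiabatic flash: solve Rachford–Rice at each trial T, then check hF = ψ·hV(T) + (1−ψ)·hL(T).
  T = 347.5 K: K = (2.117, 0.526, 0.279), RR gives ψ = 0.168, H_out = 4.477 kJ/mol
  T = 388.5 K: K = (3.512, 0.764, 0.555), RR gives ψ = 0.969, H_out = 30.088 kJ/mol
  T = 368.0 K: K = (2.765, 0.641, 0.401), RR gives ψ = 0.531, H_out = 16.731 kJ/mol
  T = 357.8 K: K = (2.430, 0.582, 0.337), RR gives ψ = 0.356, H_out = 10.888 kJ/mol
  T = 352.6 K: K = (2.269, 0.554, 0.307), RR gives ψ = 0.265, H_out = 7.770 kJ/mol
  T = 350.1 K: K = (2.194, 0.540, 0.293), RR gives ψ = 0.218, H_out = 6.193 kJ/mol
  T = 348.8 K: K = (2.155, 0.533, 0.286), RR gives ψ = 0.193, H_out = 5.346 kJ/mol
Linear interpolation between T = 348.8 (H_out = 5.346) and T = 350.1 (H_out = 6.193) on hF = 6.191 gives T ≈ 350.1 K, at which ψ = 0.22.

T = 350.1 K, V/F = 0.22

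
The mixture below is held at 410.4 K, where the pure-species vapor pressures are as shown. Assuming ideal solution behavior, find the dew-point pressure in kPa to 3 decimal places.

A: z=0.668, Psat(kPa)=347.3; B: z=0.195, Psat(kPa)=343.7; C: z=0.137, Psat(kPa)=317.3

At the dew point ψ → 1, so Σzᵢ/Kᵢ = 1 with Kᵢ = Pᵢˢᵃᵗ/P ⇒ 1/P = Σzᵢ/Pᵢˢᵃᵗ.
1/P = 0.668/347.3 + 0.195/343.7 + 0.137/317.3 = 0.002923 ⇒ P = 342.169 kPa

Pdew = 342.169 kPa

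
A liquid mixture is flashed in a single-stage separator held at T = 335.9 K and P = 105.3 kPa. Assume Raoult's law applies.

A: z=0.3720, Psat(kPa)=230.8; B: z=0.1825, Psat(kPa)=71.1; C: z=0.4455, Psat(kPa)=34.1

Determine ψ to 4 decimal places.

Raoult's law: Kᵢ = Pᵢˢᵃᵗ/P = Pᵢˢᵃᵗ/105.3.
  K_A = 230.8/105.3 = 2.191833, K_B = 71.1/105.3 = 0.675214, K_C = 34.1/105.3 = 0.323837
Let ψ = V/F and solve Σ zᵢ(Kᵢ−1)/(1+ψ(Kᵢ−1)) = 0.
Check two-phase: ΣzᵢKᵢ = 1.0829 > 1 and Σzᵢ/Kᵢ = 1.8157 > 1, so g(0) = 0.0829 > 0 and g(1) = -0.8157 < 0.
Iterate (Newton) starting at ψ = 0.5:
  ψ = 0.5000: g = -0.24804, g' = -0.6998 → ψ = 0.1455
  ψ = 0.1455: g = -0.01850, g' = -0.6555 → ψ = 0.1173
  ψ = 0.1173: g = 0.00017, g' = -0.6678 → ψ = 0.1176
Converged at ψ = 0.1176.

ψ = 0.1176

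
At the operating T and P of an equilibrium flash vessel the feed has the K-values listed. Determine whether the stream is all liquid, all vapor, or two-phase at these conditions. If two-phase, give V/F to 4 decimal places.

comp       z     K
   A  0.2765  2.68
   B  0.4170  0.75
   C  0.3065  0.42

ΣzᵢKᵢ = 1.1825; Σzᵢ/Kᵢ = 1.3889.
Both exceed 1, so a two-phase solution exists.
Material balance + equilibrium reduce to Σ zᵢ(Kᵢ−1)/(1+ψ(Kᵢ−1)) = 0.
Newton–Raphson from ψ = 0.5:
  ψ = 0.5000: g = -0.11707, g' = -0.4691 → ψ = 0.2504
  ψ = 0.2504: g = 0.00777, g' = -0.5574 → ψ = 0.2644
  ψ = 0.2644: g = 0.00007, g' = -0.5479 → ψ = 0.2645
Converged at ψ = 0.2645.

two-phase, V/F = 0.2645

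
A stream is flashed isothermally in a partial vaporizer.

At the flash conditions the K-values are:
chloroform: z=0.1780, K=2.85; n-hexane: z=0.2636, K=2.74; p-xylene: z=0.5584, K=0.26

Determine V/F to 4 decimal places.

Newton iteration, V/F⁰ = 0.5:
  V/F = 0.5000: g = -0.23956, g' = -1.1630 → V/F = 0.2940
  V/F = 0.2940: g = -0.01141, g' = -1.1043 → V/F = 0.2837
Converged at V/F = 0.2837.

V/F = 0.2837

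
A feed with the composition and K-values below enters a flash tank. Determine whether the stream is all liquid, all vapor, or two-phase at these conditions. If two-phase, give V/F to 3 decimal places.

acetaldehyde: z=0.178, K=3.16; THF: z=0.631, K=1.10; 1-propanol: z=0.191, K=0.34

ΣzᵢKᵢ = 1.322; Σzᵢ/Kᵢ = 1.192.
Both exceed 1, so a two-phase solution exists.
Material balance + equilibrium reduce to Σ zᵢ(Kᵢ−1)/(1+ψ(Kᵢ−1)) = 0.
Newton–Raphson from ψ = 0.5:
  ψ = 0.500: g = 0.0568, g' = -0.383 → ψ = 0.648
  ψ = 0.648: g = -0.0009, g' = -0.404 → ψ = 0.646
Converged at ψ = 0.646.

two-phase, V/F = 0.646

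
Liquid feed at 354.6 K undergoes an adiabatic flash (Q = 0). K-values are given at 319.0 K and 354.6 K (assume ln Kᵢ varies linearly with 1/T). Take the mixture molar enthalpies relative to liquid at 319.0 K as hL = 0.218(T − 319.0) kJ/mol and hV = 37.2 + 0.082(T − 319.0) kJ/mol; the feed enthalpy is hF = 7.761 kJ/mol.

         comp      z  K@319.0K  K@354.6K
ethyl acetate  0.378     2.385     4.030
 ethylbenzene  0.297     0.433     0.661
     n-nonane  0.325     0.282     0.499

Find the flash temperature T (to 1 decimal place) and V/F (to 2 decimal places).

Adiabatic flash: solve Rachford–Rice at each trial T, then check hF = ψ·hV(T) + (1−ψ)·hL(T).
  T = 319.0 K: K = (2.385, 0.433, 0.282), RR gives ψ = 0.135, H_out = 5.036 kJ/mol
  T = 354.6 K: K = (4.030, 0.661, 0.499), RR gives ψ = 0.674, H_out = 29.578 kJ/mol
  T = 336.8 K: K = (3.144, 0.541, 0.381), RR gives ψ = 0.402, H_out = 17.867 kJ/mol
  T = 327.9 K: K = (2.748, 0.485, 0.329), RR gives ψ = 0.276, H_out = 11.875 kJ/mol
  T = 323.4 K: K = (2.561, 0.459, 0.305), RR gives ψ = 0.208, H_out = 8.571 kJ/mol
  T = 321.2 K: K = (2.472, 0.446, 0.293), RR gives ψ = 0.173, H_out = 6.848 kJ/mol
Linear interpolation between T = 321.2 (H_out = 6.848) and T = 323.4 (H_out = 8.571) on hF = 7.761 gives T ≈ 322.4 K, at which ψ = 0.19.

T = 322.4 K, V/F = 0.19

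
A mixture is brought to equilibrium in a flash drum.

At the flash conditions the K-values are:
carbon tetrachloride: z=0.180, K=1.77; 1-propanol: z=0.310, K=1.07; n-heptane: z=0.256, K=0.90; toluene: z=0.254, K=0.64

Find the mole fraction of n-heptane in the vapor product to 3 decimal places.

y_n-heptane = 0.239

Material balance + equilibrium reduce to Σ zᵢ(Kᵢ−1)/(1+V/F(Kᵢ−1)) = 0.
g(0) = ΣzᵢKᵢ − 1 = 0.043 and g(1) = 1 − Σzᵢ/Kᵢ = -0.073, so a root lies in (0, 1).
Iterate (Newton) starting at V/F = 0.5:
  V/F = 0.500: g = -0.0174, g' = -0.109 → V/F = 0.340
  V/F = 0.340: g = 0.0004, g' = -0.114 → V/F = 0.343
Converged at V/F = 0.343.
Compositions from xᵢ = zᵢ/(1+V/F(Kᵢ−1)), yᵢ = Kᵢxᵢ:
  carbon tetrachloride: x = 0.142, y = 0.252
  1-propanol: x = 0.303, y = 0.324
  n-heptane: x = 0.265, y = 0.239
  toluene: x = 0.290, y = 0.185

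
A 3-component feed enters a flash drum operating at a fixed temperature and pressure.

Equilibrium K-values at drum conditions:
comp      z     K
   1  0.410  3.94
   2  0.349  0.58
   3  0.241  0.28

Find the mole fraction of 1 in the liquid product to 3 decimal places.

Material balance + equilibrium reduce to Σ zᵢ(Kᵢ−1)/(1+V/F(Kᵢ−1)) = 0.
Check two-phase: ΣzᵢKᵢ = 1.885 > 1 and Σzᵢ/Kᵢ = 1.566 > 1, so g(0) = 0.885 > 0 and g(1) = -0.566 < 0.
Iterate (Newton) starting at V/F = 0.44:
  V/F = 0.440: g = 0.0918, g' = -1.034 → V/F = 0.529
  V/F = 0.529: g = 0.0033, g' = -0.971 → V/F = 0.532
Converged at V/F = 0.532.
Compositions from xᵢ = zᵢ/(1+V/F(Kᵢ−1)), yᵢ = Kᵢxᵢ:
  1: x = 0.160, y = 0.630
  2: x = 0.449, y = 0.261
  3: x = 0.391, y = 0.109

x_1 = 0.160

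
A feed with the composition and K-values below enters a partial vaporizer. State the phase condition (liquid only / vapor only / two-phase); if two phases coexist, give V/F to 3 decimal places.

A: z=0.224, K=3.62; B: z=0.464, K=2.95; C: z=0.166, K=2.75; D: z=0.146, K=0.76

ΣzᵢKᵢ = 2.747; Σzᵢ/Kᵢ = 0.472.
Since Σzᵢ/Kᵢ < 1 the mixture is above its dew point — single vapor phase.

vapor only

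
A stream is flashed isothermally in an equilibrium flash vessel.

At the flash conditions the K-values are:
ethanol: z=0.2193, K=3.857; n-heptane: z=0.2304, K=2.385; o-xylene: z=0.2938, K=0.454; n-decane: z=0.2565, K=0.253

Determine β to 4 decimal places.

β = 0.4192

Material balance + equilibrium reduce to Σ zᵢ(Kᵢ−1)/(1+β(Kᵢ−1)) = 0.
Feasibility: ΣzᵢKᵢ = 1.5936, Σzᵢ/Kᵢ = 1.8144 — both > 1, two phases present.
Iterate (Newton) starting at β = 0.5:
  β = 0.5000: g = -0.07995, g' = -0.9882 → β = 0.4191
  β = 0.4191: g = 0.00010, g' = -0.9983 → β = 0.4192
Converged at β = 0.4192.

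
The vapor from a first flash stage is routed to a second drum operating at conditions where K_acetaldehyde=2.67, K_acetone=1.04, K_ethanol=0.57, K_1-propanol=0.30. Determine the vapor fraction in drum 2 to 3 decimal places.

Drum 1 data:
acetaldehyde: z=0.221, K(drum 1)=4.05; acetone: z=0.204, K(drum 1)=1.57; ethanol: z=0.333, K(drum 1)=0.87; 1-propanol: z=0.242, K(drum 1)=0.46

V/F (drum 2) = 0.243

Drum 1:
Rachford–Rice: g(ψ₁) = Σ zᵢ(Kᵢ−1)/(1+ψ₁(Kᵢ−1)) = 0.
g(0) = ΣzᵢKᵢ − 1 = 0.616 and g(1) = 1 − Σzᵢ/Kᵢ = -0.093, so a root lies in (0, 1).
Newton iteration, ψ₁⁰ = 0.5:
  ψ₁ = 0.500: g = 0.1321, g' = -0.501 → ψ₁ = 0.763
  ψ₁ = 0.763: g = 0.0131, g' = -0.429 → ψ₁ = 0.794
Converged at ψ₁ = 0.794.
Drum-1 compositions:
  acetaldehyde: x = 0.065, y = 0.262
  acetone: x = 0.140, y = 0.220
  ethanol: x = 0.371, y = 0.323
  1-propanol: x = 0.424, y = 0.195
Drum-2 feed = drum-1 vapor: z₂ = (0.2616, 0.2205, 0.3231, 0.1949).
Drum 2:
Newton iteration, ψ₂⁰ = 0.5:
  ψ₂ = 0.500: g = -0.1401, g' = -0.540 → ψ₂ = 0.240
  ψ₂ = 0.240: g = 0.0014, g' = -0.584 → ψ₂ = 0.243
Converged at ψ₂ = 0.243.
  acetaldehyde: x = 0.186, y = 0.497
  acetone: x = 0.218, y = 0.227
  ethanol: x = 0.361, y = 0.206
  1-propanol: x = 0.235, y = 0.070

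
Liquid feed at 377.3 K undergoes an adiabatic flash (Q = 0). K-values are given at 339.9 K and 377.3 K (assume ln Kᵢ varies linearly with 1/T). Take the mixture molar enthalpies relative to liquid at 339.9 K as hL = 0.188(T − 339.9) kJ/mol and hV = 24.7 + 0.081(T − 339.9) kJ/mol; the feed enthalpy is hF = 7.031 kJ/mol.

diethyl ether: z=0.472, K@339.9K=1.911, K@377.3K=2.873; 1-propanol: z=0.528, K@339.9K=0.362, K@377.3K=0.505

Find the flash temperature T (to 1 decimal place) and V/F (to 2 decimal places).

Adiabatic flash: solve Rachford–Rice at each trial T, then check hF = ψ·hV(T) + (1−ψ)·hL(T).
  T = 339.9 K: K = (1.911, 0.362), RR gives ψ = 0.160, H_out = 3.958 kJ/mol
  T = 377.3 K: K = (2.873, 0.505), RR gives ψ = 0.672, H_out = 20.933 kJ/mol
  T = 358.6 K: K = (2.368, 0.431), RR gives ψ = 0.444, H_out = 13.595 kJ/mol
  T = 349.2 K: K = (2.132, 0.396), RR gives ψ = 0.315, H_out = 9.214 kJ/mol
  T = 344.5 K: K = (2.019, 0.379), RR gives ψ = 0.241, H_out = 6.708 kJ/mol
  T = 346.9 K: K = (2.076, 0.387), RR gives ψ = 0.280, H_out = 8.021 kJ/mol
Linear interpolation between T = 344.5 (H_out = 6.708) and T = 346.9 (H_out = 8.021) on hF = 7.031 gives T ≈ 345.1 K, at which ψ = 0.25.

T = 345.1 K, V/F = 0.25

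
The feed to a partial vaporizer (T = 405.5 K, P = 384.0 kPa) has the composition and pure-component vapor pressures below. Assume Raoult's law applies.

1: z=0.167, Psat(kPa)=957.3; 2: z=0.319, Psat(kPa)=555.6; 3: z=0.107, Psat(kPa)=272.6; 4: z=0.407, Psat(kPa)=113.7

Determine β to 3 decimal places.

β = 0.123

Raoult's law: Kᵢ = Pᵢˢᵃᵗ/P = Pᵢˢᵃᵗ/384.0.
  K_1 = 957.3/384.0 = 2.49297, K_2 = 555.6/384.0 = 1.44688, K_3 = 272.6/384.0 = 0.70990, K_4 = 113.7/384.0 = 0.29609
Rachford–Rice: g(β) = Σ zᵢ(Kᵢ−1)/(1+β(Kᵢ−1)) = 0.
Feasibility: ΣzᵢKᵢ = 1.074, Σzᵢ/Kᵢ = 1.813 — both > 1, two phases present.
Iterate (Newton) starting at β = 0.5:
  β = 0.500: g = -0.2191, g' = -0.657 → β = 0.167
  β = 0.167: g = -0.0248, g' = -0.563 → β = 0.122
  β = 0.122: g = 0.0002, g' = -0.575 → β = 0.123
Converged at β = 0.123.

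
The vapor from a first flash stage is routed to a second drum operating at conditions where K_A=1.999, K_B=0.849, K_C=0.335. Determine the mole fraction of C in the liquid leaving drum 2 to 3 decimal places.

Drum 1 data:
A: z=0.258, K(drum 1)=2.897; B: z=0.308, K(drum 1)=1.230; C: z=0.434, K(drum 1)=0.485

Drum 1:
Material balance + equilibrium reduce to Σ zᵢ(Kᵢ−1)/(1+ψ₁(Kᵢ−1)) = 0.
g(0) = ΣzᵢKᵢ − 1 = 0.337 and g(1) = 1 − Σzᵢ/Kᵢ = -0.234, so a root lies in (0, 1).
Iterate (Newton) starting at ψ₁ = 0.5:
  ψ₁ = 0.500: g = 0.0137, g' = -0.466 → ψ₁ = 0.529
  ψ₁ = 0.529: g = 0.0001, g' = -0.462 → ψ₁ = 0.530
Converged at ψ₁ = 0.530.
Drum-1 compositions:
  A: x = 0.129, y = 0.373
  B: x = 0.275, y = 0.338
  C: x = 0.597, y = 0.289
Drum-2 feed = drum-1 vapor: z₂ = (0.3729, 0.3377, 0.2894).
Drum 2:
Newton–Raphson from ψ₂ = 0.5:
  ψ₂ = 0.500: g = -0.0951, g' = -0.462 → ψ₂ = 0.294
  ψ₂ = 0.294: g = -0.0047, g' = -0.429 → ψ₂ = 0.283
Converged at ψ₂ = 0.283.
  A: x = 0.291, y = 0.581
  B: x = 0.353, y = 0.300
  C: x = 0.357, y = 0.119

x_C (drum 2) = 0.357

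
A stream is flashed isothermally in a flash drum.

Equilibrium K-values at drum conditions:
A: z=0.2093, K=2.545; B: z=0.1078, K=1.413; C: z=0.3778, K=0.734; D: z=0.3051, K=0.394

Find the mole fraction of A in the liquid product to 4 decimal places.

Newton–Raphson from ψ = 0.5:
  ψ = 0.5000: g = -0.16184, g' = -0.4378 → ψ = 0.1304
  ψ = 0.1304: g = 0.00654, g' = -0.5235 → ψ = 0.1429
  ψ = 0.1429: g = 0.00005, g' = -0.5148 → ψ = 0.1430
Converged at ψ = 0.1430.
Compositions from xᵢ = zᵢ/(1+ψ(Kᵢ−1)), yᵢ = Kᵢxᵢ:
  A: x = 0.1714, y = 0.4363
  B: x = 0.1018, y = 0.1438
  C: x = 0.3927, y = 0.2883
  D: x = 0.3340, y = 0.1316

x_A = 0.1714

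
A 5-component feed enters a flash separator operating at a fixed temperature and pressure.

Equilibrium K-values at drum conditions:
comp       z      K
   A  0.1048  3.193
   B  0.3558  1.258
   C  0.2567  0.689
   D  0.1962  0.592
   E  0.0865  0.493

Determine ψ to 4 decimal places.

ψ = 0.2771

Rachford–Rice: g(ψ) = Σ zᵢ(Kᵢ−1)/(1+ψ(Kᵢ−1)) = 0.
Check two-phase: ΣzᵢKᵢ = 1.1179 > 1 and Σzᵢ/Kᵢ = 1.1951 > 1, so g(0) = 0.1179 > 0 and g(1) = -0.1951 < 0.
Iterate (Newton) starting at ψ = 0.5:
  ψ = 0.5000: g = -0.06292, g' = -0.2595 → ψ = 0.2576
  ψ = 0.2576: g = 0.00627, g' = -0.3262 → ψ = 0.2768
  ψ = 0.2768: g = 0.00009, g' = -0.3171 → ψ = 0.2771
Converged at ψ = 0.2771.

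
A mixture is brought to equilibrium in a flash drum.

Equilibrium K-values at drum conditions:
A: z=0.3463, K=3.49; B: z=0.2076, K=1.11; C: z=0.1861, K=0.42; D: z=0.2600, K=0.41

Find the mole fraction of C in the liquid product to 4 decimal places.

Rachford–Rice: g(β) = Σ zᵢ(Kᵢ−1)/(1+β(Kᵢ−1)) = 0.
Check two-phase: ΣzᵢKᵢ = 1.6238 > 1 and Σzᵢ/Kᵢ = 1.3635 > 1, so g(0) = 0.6238 > 0 and g(1) = -0.3635 < 0.
Newton–Raphson from β = 0.5:
  β = 0.5000: g = 0.03612, g' = -0.7346 → β = 0.5492
  β = 0.5492: g = 0.00044, g' = -0.7182 → β = 0.5498
Converged at β = 0.5498.
Compositions from xᵢ = zᵢ/(1+β(Kᵢ−1)), yᵢ = Kᵢxᵢ:
  A: x = 0.1462, y = 0.5102
  B: x = 0.1958, y = 0.2173
  C: x = 0.2732, y = 0.1148
  D: x = 0.3848, y = 0.1578

x_C = 0.2732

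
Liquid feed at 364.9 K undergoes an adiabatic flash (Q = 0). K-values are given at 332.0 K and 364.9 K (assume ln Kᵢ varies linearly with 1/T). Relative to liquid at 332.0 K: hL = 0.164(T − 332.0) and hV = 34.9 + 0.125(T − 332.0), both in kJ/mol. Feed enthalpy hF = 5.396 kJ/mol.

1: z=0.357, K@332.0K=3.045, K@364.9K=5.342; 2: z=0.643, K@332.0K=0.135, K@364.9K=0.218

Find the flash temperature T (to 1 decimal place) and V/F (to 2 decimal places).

Adiabatic flash: solve Rachford–Rice at each trial T, then check hF = ψ·hV(T) + (1−ψ)·hL(T).
  T = 332.0 K: K = (3.045, 0.135), RR gives ψ = 0.098, H_out = 3.430 kJ/mol
  T = 364.9 K: K = (5.342, 0.218), RR gives ψ = 0.308, H_out = 15.764 kJ/mol
  T = 348.4 K: K = (4.084, 0.173), RR gives ψ = 0.223, H_out = 10.342 kJ/mol
  T = 340.2 K: K = (3.539, 0.153), RR gives ψ = 0.168, H_out = 7.169 kJ/mol
  T = 336.1 K: K = (3.286, 0.144), RR gives ψ = 0.136, H_out = 5.388 kJ/mol
  T = 338.1 K: K = (3.408, 0.149), RR gives ψ = 0.152, H_out = 6.277 kJ/mol
Linear interpolation between T = 336.1 (H_out = 5.388) and T = 338.1 (H_out = 6.277) on hF = 5.396 gives T ≈ 336.1 K, at which ψ = 0.14.

T = 336.1 K, V/F = 0.14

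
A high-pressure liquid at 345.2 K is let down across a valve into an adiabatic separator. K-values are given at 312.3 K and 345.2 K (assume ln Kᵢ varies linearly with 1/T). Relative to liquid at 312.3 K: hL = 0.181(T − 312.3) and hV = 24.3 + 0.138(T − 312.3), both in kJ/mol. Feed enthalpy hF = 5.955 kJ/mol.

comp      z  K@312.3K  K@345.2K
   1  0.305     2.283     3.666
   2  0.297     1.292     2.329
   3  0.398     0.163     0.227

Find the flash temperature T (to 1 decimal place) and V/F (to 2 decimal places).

T = 314.4 K, V/F = 0.23

Adiabatic flash: solve Rachford–Rice at each trial T, then check hF = ψ·hV(T) + (1−ψ)·hL(T).
  T = 312.3 K: K = (2.283, 1.292, 0.163), RR gives ψ = 0.191, H_out = 4.639 kJ/mol
  T = 345.2 K: K = (3.666, 2.329, 0.227), RR gives ψ = 0.568, H_out = 18.951 kJ/mol
  T = 328.8 K: K = (2.930, 1.762, 0.194), RR gives ψ = 0.431, H_out = 13.158 kJ/mol
  T = 320.6 K: K = (2.596, 1.516, 0.178), RR gives ψ = 0.331, H_out = 9.437 kJ/mol
  T = 316.5 K: K = (2.439, 1.402, 0.171), RR gives ψ = 0.268, H_out = 7.230 kJ/mol
  T = 314.4 K: K = (2.360, 1.346, 0.167), RR gives ψ = 0.231, H_out = 5.982 kJ/mol
Linear interpolation between T = 312.3 (H_out = 4.639) and T = 314.4 (H_out = 5.982) on hF = 5.955 gives T ≈ 314.4 K, at which ψ = 0.23.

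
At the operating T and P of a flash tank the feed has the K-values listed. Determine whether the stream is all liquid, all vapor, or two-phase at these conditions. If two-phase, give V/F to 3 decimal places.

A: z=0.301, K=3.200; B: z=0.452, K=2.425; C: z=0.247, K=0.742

ΣzᵢKᵢ = 2.243; Σzᵢ/Kᵢ = 0.613.
Since Σzᵢ/Kᵢ < 1 the mixture is above its dew point — single vapor phase.

all vapor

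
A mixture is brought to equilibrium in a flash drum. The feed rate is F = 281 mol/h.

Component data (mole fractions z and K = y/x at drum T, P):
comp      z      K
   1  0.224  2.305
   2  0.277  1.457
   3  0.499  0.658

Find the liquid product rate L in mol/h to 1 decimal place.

L = 55.3 mol/h

Material balance + equilibrium reduce to Σ zᵢ(Kᵢ−1)/(1+V/F(Kᵢ−1)) = 0.
g(0) = ΣzᵢKᵢ − 1 = 0.248 and g(1) = 1 − Σzᵢ/Kᵢ = -0.046, so a root lies in (0, 1).
Newton iteration, V/F⁰ = 0.5:
  V/F = 0.500: g = 0.0741, g' = -0.263 → V/F = 0.782
  V/F = 0.782: g = 0.0050, g' = -0.234 → V/F = 0.803
Converged at V/F = 0.803.
Then V = V/F·F = 0.8033·281 = 225.7 mol/h and L = F − V = 55.3 mol/h.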